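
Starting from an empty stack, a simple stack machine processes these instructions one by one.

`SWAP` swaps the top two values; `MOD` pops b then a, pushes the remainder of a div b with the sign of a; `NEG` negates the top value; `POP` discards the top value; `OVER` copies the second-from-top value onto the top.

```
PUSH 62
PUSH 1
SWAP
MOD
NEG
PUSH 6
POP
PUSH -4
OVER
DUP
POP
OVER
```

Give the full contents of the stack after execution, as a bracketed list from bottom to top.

[-1, -4, -1, -4]

PUSH 62  62
PUSH 1   62 1
SWAP     1 62
MOD      1
NEG      -1
PUSH 6   -1 6
POP      -1
PUSH -4  -1 -4
OVER     -1 -4 -1
DUP      -1 -4 -1 -1
POP      -1 -4 -1
OVER     -1 -4 -1 -4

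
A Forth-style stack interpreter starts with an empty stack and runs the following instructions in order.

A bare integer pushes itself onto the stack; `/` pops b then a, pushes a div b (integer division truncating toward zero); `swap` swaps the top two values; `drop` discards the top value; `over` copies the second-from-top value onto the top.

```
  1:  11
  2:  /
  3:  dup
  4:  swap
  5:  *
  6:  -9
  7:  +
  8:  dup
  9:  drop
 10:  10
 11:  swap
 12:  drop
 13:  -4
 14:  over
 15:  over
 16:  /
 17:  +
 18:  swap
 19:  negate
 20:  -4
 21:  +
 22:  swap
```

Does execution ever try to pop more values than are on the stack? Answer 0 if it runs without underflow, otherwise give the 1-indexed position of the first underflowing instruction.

11 → [11]
/  — needs 2 operands, stack has 1 → underflow

2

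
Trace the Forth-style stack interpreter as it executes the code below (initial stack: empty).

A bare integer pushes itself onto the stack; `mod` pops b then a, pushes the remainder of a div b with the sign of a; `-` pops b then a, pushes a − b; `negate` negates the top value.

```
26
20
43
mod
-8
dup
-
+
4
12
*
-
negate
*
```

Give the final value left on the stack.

26     : 26
20     : 26 20
43     : 26 20 43
mod    : 26 20
-8     : 26 20 -8
dup    : 26 20 -8 -8
-      : 26 20 0
+      : 26 20
4      : 26 20 4
12     : 26 20 4 12
*      : 26 20 48
-      : 26 -28
negate : 26 28
*      : 728

728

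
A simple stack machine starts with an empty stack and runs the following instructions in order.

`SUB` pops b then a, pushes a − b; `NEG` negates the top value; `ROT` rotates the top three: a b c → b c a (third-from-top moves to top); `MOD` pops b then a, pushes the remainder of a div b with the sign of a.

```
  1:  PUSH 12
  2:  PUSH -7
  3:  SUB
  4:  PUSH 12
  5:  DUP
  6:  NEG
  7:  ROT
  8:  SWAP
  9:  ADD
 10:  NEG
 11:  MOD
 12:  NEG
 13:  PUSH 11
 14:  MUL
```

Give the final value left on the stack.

-55

PUSH 12  12
PUSH -7  12 -7
SUB      19
PUSH 12  19 12
DUP      19 12 12
NEG      19 12 -12
ROT      12 -12 19
SWAP     12 19 -12
ADD      12 7
NEG      12 -7
MOD      5
NEG      -5
PUSH 11  -5 11
MUL      -55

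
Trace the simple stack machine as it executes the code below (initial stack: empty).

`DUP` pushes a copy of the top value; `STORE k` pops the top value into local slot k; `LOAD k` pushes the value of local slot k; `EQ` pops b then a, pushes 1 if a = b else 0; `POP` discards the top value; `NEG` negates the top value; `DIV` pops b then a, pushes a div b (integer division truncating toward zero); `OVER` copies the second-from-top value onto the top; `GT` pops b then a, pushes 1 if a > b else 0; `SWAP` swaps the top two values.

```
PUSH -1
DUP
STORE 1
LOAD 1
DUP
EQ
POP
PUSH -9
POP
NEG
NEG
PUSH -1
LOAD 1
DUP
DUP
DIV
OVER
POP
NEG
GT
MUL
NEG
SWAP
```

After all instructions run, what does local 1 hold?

PUSH -1 → [-1]
DUP     → [-1, -1]
STORE 1 → [-1]
LOAD 1  → [-1, -1]
DUP     → [-1, -1, -1]
EQ      → [-1, 1]
POP     → [-1]
PUSH -9 → [-1, -9]
POP     → [-1]
NEG     → [1]
NEG     → [-1]
PUSH -1 → [-1, -1]
LOAD 1  → [-1, -1, -1]
DUP     → [-1, -1, -1, -1]
DUP     → [-1, -1, -1, -1, -1]
DIV     → [-1, -1, -1, 1]
OVER    → [-1, -1, -1, 1, -1]
POP     → [-1, -1, -1, 1]
NEG     → [-1, -1, -1, -1]
GT      → [-1, -1, 0]
MUL     → [-1, 0]
NEG     → [-1, 0]
SWAP    → [0, -1]

-1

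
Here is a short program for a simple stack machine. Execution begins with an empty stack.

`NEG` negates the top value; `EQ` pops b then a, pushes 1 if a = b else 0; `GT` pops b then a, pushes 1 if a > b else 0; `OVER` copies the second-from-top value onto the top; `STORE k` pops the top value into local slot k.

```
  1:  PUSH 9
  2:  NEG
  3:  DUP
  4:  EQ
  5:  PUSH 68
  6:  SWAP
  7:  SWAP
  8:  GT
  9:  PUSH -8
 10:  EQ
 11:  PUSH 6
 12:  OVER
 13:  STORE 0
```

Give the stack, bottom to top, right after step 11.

PUSH 9  -> [9]
NEG     -> [-9]
DUP     -> [-9, -9]
EQ      -> [1]
PUSH 68 -> [1, 68]
SWAP    -> [68, 1]
SWAP    -> [1, 68]
GT      -> [0]
PUSH -8 -> [0, -8]
EQ      -> [0]
PUSH 6  -> [0, 6]

[0, 6]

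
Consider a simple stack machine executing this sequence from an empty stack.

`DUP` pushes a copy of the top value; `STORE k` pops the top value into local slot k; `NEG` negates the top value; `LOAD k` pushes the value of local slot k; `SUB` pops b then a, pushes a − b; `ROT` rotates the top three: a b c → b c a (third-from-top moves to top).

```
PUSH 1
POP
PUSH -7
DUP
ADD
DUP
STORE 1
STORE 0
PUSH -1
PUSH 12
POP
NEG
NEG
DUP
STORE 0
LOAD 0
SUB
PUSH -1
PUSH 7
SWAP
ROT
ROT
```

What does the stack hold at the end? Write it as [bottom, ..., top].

[-1, 0, 7]

PUSH 1  -> [1]
POP     -> []
PUSH -7 -> [-7]
DUP     -> [-7, -7]
ADD     -> [-14]
DUP     -> [-14, -14]
STORE 1 -> [-14]
STORE 0 -> []
PUSH -1 -> [-1]
PUSH 12 -> [-1, 12]
POP     -> [-1]
NEG     -> [1]
NEG     -> [-1]
DUP     -> [-1, -1]
STORE 0 -> [-1]
LOAD 0  -> [-1, -1]
SUB     -> [0]
PUSH -1 -> [0, -1]
PUSH 7  -> [0, -1, 7]
SWAP    -> [0, 7, -1]
ROT     -> [7, -1, 0]
ROT     -> [-1, 0, 7]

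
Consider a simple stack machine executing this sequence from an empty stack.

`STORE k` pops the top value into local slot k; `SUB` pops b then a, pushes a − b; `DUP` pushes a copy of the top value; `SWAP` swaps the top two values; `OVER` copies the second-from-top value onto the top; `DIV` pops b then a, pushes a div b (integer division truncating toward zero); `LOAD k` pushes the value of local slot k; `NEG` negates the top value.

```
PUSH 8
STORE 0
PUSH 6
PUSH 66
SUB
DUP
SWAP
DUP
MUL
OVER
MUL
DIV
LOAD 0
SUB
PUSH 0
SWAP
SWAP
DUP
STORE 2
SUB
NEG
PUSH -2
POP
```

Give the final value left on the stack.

8

PUSH 8  : 8
STORE 0 : (empty)
PUSH 6  : 6
PUSH 66 : 6 66
SUB     : -60
DUP     : -60 -60
SWAP    : -60 -60
DUP     : -60 -60 -60
MUL     : -60 3600
OVER    : -60 3600 -60
MUL     : -60 -216000
DIV     : 0
LOAD 0  : 0 8
SUB     : -8
PUSH 0  : -8 0
SWAP    : 0 -8
SWAP    : -8 0
DUP     : -8 0 0
STORE 2 : -8 0
SUB     : -8
NEG     : 8
PUSH -2 : 8 -2
POP     : 8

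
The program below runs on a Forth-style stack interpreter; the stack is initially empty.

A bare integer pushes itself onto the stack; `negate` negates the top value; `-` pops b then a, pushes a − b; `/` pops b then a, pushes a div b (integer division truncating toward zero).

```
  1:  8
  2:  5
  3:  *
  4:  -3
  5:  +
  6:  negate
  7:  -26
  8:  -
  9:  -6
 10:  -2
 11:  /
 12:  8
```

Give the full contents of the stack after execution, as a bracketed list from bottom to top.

8       [8]
5       [8, 5]
*       [40]
-3      [40, -3]
+       [37]
negate  [-37]
-26     [-37, -26]
-       [-11]
-6      [-11, -6]
-2      [-11, -6, -2]
/       [-11, 3]
8       [-11, 3, 8]

[-11, 3, 8]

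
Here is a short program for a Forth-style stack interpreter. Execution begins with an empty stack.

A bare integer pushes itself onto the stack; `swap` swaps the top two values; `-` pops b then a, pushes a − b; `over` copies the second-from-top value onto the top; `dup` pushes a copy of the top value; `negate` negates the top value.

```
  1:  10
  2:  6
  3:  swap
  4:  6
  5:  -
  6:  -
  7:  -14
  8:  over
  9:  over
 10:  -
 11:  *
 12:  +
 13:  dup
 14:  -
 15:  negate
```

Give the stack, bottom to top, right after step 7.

10   -> 10
6    -> 10 6
swap -> 6 10
6    -> 6 10 6
-    -> 6 4
-    -> 2
-14  -> 2 -14

[2, -14]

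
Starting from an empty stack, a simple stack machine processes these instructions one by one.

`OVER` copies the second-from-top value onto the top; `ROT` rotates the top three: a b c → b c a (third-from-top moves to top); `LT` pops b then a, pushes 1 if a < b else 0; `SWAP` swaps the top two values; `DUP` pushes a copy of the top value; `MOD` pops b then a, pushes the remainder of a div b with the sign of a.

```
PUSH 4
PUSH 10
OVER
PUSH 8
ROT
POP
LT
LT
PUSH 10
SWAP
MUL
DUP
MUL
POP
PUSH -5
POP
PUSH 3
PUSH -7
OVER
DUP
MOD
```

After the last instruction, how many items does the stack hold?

PUSH 4  -> 4
PUSH 10 -> 4 10
OVER    -> 4 10 4
PUSH 8  -> 4 10 4 8
ROT     -> 4 4 8 10
POP     -> 4 4 8
LT      -> 4 1
LT      -> 0
PUSH 10 -> 0 10
SWAP    -> 10 0
MUL     -> 0
DUP     -> 0 0
MUL     -> 0
POP     -> (empty)
PUSH -5 -> -5
POP     -> (empty)
PUSH 3  -> 3
PUSH -7 -> 3 -7
OVER    -> 3 -7 3
DUP     -> 3 -7 3 3
MOD     -> 3 -7 0

3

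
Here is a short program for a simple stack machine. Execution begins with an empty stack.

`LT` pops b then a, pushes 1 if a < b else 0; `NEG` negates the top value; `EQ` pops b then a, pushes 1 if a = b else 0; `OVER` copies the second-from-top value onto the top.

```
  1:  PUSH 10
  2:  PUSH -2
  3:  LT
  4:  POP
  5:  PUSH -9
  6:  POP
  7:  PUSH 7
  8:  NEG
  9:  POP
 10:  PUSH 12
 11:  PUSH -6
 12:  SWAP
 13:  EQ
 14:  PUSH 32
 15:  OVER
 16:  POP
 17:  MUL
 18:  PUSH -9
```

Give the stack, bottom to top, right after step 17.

[0]

PUSH 10 → 10
PUSH -2 → 10 -2
LT      → 0
POP     → (empty)
PUSH -9 → -9
POP     → (empty)
PUSH 7  → 7
NEG     → -7
POP     → (empty)
PUSH 12 → 12
PUSH -6 → 12 -6
SWAP    → -6 12
EQ      → 0
PUSH 32 → 0 32
OVER    → 0 32 0
POP     → 0 32
MUL     → 0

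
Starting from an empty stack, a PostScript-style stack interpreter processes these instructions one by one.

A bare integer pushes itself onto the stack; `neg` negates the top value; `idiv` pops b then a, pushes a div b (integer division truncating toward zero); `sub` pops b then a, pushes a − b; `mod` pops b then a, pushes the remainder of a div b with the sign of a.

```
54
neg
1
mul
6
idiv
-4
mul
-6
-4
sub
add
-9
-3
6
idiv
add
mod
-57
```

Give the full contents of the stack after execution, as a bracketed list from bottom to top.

54   : 54
neg  : -54
1    : -54 1
mul  : -54
6    : -54 6
idiv : -9
-4   : -9 -4
mul  : 36
-6   : 36 -6
-4   : 36 -6 -4
sub  : 36 -2
add  : 34
-9   : 34 -9
-3   : 34 -9 -3
6    : 34 -9 -3 6
idiv : 34 -9 0
add  : 34 -9
mod  : 7
-57  : 7 -57

[7, -57]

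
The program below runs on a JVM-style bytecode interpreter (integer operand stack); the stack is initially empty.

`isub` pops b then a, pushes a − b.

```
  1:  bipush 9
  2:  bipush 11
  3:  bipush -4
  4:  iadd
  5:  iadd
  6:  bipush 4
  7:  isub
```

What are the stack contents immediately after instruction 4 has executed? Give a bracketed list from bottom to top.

bipush 9  → [9]
bipush 11 → [9, 11]
bipush -4 → [9, 11, -4]
iadd      → [9, 7]

[9, 7]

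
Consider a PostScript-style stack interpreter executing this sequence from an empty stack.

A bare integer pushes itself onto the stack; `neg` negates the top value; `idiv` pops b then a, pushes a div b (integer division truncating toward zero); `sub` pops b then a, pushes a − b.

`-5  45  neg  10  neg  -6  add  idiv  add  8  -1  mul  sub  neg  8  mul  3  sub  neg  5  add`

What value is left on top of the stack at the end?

-5   -> -5
45   -> -5 45
neg  -> -5 -45
10   -> -5 -45 10
neg  -> -5 -45 -10
-6   -> -5 -45 -10 -6
add  -> -5 -45 -16
idiv -> -5 2
add  -> -3
8    -> -3 8
-1   -> -3 8 -1
mul  -> -3 -8
sub  -> 5
neg  -> -5
8    -> -5 8
mul  -> -40
3    -> -40 3
sub  -> -43
neg  -> 43
5    -> 43 5
add  -> 48

48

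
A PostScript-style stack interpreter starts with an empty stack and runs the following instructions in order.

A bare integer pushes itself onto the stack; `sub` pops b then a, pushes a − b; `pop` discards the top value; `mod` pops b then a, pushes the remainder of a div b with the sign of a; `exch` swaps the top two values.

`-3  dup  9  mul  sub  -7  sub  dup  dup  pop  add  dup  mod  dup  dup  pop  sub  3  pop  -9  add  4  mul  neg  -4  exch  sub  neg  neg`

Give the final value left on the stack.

-40

-3   -> [-3]
dup  -> [-3, -3]
9    -> [-3, -3, 9]
mul  -> [-3, -27]
sub  -> [24]
-7   -> [24, -7]
sub  -> [31]
dup  -> [31, 31]
dup  -> [31, 31, 31]
pop  -> [31, 31]
add  -> [62]
dup  -> [62, 62]
mod  -> [0]
dup  -> [0, 0]
dup  -> [0, 0, 0]
pop  -> [0, 0]
sub  -> [0]
3    -> [0, 3]
pop  -> [0]
-9   -> [0, -9]
add  -> [-9]
4    -> [-9, 4]
mul  -> [-36]
neg  -> [36]
-4   -> [36, -4]
exch -> [-4, 36]
sub  -> [-40]
neg  -> [40]
neg  -> [-40]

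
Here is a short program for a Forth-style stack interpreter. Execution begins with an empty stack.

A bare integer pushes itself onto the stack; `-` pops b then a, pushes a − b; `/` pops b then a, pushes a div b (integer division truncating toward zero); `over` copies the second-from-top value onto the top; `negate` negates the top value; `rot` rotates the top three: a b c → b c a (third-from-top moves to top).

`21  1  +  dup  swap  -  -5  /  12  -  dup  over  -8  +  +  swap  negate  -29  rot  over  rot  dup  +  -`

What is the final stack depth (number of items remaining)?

21     : 21
1      : 21 1
+      : 22
dup    : 22 22
swap   : 22 22
-      : 0
-5     : 0 -5
/      : 0
12     : 0 12
-      : -12
dup    : -12 -12
over   : -12 -12 -12
-8     : -12 -12 -12 -8
+      : -12 -12 -20
+      : -12 -32
swap   : -32 -12
negate : -32 12
-29    : -32 12 -29
rot    : 12 -29 -32
over   : 12 -29 -32 -29
rot    : 12 -32 -29 -29
dup    : 12 -32 -29 -29 -29
+      : 12 -32 -29 -58
-      : 12 -32 29

3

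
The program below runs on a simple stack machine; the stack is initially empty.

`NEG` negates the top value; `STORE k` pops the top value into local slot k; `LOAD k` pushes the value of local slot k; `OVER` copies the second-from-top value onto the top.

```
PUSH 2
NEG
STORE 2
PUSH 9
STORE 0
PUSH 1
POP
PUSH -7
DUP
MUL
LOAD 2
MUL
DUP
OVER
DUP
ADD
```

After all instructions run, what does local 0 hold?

PUSH 2  → 2
NEG     → -2
STORE 2 → (empty)
PUSH 9  → 9
STORE 0 → (empty)
PUSH 1  → 1
POP     → (empty)
PUSH -7 → -7
DUP     → -7 -7
MUL     → 49
LOAD 2  → 49 -2
MUL     → -98
DUP     → -98 -98
OVER    → -98 -98 -98
DUP     → -98 -98 -98 -98
ADD     → -98 -98 -196

9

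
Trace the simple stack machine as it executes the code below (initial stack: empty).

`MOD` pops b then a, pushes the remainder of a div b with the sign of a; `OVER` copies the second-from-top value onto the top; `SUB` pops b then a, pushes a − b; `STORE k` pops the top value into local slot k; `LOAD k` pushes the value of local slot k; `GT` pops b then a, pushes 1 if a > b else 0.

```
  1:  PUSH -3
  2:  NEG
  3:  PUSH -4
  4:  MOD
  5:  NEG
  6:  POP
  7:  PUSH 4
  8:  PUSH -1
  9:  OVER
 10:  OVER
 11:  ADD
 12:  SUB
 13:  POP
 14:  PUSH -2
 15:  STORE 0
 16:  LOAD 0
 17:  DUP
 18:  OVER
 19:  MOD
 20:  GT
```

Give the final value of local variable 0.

-2

PUSH -3  -3
NEG      3
PUSH -4  3 -4
MOD      3
NEG      -3
POP      (empty)
PUSH 4   4
PUSH -1  4 -1
OVER     4 -1 4
OVER     4 -1 4 -1
ADD      4 -1 3
SUB      4 -4
POP      4
PUSH -2  4 -2
STORE 0  4
LOAD 0   4 -2
DUP      4 -2 -2
OVER     4 -2 -2 -2
MOD      4 -2 0
GT       4 0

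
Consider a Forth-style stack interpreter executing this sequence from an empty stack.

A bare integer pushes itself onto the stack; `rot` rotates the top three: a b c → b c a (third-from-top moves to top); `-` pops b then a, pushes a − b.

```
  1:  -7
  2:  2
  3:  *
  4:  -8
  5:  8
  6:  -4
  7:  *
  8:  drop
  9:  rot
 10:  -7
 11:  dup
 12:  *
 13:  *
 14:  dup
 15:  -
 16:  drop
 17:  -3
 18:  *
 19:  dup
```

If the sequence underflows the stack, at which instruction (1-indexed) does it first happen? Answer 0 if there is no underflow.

-7   → [-7]
2    → [-7, 2]
*    → [-14]
-8   → [-14, -8]
8    → [-14, -8, 8]
-4   → [-14, -8, 8, -4]
*    → [-14, -8, -32]
drop → [-14, -8]
rot  — needs 3 operands, stack has 2 → underflow

9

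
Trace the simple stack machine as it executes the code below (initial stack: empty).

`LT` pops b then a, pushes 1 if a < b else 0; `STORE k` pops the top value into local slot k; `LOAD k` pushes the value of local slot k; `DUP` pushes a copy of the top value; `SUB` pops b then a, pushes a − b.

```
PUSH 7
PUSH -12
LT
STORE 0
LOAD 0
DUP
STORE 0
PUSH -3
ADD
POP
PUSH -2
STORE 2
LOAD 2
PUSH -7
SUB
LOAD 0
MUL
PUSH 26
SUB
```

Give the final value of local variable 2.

-2

PUSH 7   -> [7]
PUSH -12 -> [7, -12]
LT       -> [0]
STORE 0  -> []
LOAD 0   -> [0]
DUP      -> [0, 0]
STORE 0  -> [0]
PUSH -3  -> [0, -3]
ADD      -> [-3]
POP      -> []
PUSH -2  -> [-2]
STORE 2  -> []
LOAD 2   -> [-2]
PUSH -7  -> [-2, -7]
SUB      -> [5]
LOAD 0   -> [5, 0]
MUL      -> [0]
PUSH 26  -> [0, 26]
SUB      -> [-26]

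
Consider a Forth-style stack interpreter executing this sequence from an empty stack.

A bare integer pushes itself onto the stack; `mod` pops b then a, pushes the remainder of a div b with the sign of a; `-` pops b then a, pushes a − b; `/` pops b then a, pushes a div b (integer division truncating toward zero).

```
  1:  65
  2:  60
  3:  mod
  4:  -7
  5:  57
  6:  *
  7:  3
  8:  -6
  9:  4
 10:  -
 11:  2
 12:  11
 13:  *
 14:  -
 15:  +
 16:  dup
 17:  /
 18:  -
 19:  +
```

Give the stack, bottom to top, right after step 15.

[5, -399, -29]

65  -> [65]
60  -> [65, 60]
mod -> [5]
-7  -> [5, -7]
57  -> [5, -7, 57]
*   -> [5, -399]
3   -> [5, -399, 3]
-6  -> [5, -399, 3, -6]
4   -> [5, -399, 3, -6, 4]
-   -> [5, -399, 3, -10]
2   -> [5, -399, 3, -10, 2]
11  -> [5, -399, 3, -10, 2, 11]
*   -> [5, -399, 3, -10, 22]
-   -> [5, -399, 3, -32]
+   -> [5, -399, -29]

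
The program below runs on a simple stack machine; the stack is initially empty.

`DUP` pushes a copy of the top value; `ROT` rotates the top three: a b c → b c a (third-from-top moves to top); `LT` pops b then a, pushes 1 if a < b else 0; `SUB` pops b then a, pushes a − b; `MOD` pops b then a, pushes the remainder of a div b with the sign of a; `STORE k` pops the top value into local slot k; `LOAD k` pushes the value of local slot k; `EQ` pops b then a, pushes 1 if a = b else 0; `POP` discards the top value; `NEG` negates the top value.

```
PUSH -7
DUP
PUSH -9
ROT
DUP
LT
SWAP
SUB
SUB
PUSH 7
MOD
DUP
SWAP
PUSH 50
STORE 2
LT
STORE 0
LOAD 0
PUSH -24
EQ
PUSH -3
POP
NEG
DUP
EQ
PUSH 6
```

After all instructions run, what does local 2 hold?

PUSH -7  : -7
DUP      : -7 -7
PUSH -9  : -7 -7 -9
ROT      : -7 -9 -7
DUP      : -7 -9 -7 -7
LT       : -7 -9 0
SWAP     : -7 0 -9
SUB      : -7 9
SUB      : -16
PUSH 7   : -16 7
MOD      : -2
DUP      : -2 -2
SWAP     : -2 -2
PUSH 50  : -2 -2 50
STORE 2  : -2 -2
LT       : 0
STORE 0  : (empty)
LOAD 0   : 0
PUSH -24 : 0 -24
EQ       : 0
PUSH -3  : 0 -3
POP      : 0
NEG      : 0
DUP      : 0 0
EQ       : 1
PUSH 6   : 1 6

50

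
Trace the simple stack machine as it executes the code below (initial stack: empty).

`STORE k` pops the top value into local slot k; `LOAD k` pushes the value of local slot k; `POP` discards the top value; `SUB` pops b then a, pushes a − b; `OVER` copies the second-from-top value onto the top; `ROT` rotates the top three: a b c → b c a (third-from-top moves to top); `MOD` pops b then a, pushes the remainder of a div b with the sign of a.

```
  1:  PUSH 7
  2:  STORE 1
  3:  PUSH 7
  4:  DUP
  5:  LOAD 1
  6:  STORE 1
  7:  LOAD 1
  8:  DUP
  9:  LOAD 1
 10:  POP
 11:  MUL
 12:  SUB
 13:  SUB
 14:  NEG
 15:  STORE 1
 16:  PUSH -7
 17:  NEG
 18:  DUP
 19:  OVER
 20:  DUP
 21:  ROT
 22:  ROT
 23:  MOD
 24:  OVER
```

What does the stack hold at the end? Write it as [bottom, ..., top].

[7, 7, 0, 7]

PUSH 7  -> 7
STORE 1 -> (empty)
PUSH 7  -> 7
DUP     -> 7 7
LOAD 1  -> 7 7 7
STORE 1 -> 7 7
LOAD 1  -> 7 7 7
DUP     -> 7 7 7 7
LOAD 1  -> 7 7 7 7 7
POP     -> 7 7 7 7
MUL     -> 7 7 49
SUB     -> 7 -42
SUB     -> 49
NEG     -> -49
STORE 1 -> (empty)
PUSH -7 -> -7
NEG     -> 7
DUP     -> 7 7
OVER    -> 7 7 7
DUP     -> 7 7 7 7
ROT     -> 7 7 7 7
ROT     -> 7 7 7 7
MOD     -> 7 7 0
OVER    -> 7 7 0 7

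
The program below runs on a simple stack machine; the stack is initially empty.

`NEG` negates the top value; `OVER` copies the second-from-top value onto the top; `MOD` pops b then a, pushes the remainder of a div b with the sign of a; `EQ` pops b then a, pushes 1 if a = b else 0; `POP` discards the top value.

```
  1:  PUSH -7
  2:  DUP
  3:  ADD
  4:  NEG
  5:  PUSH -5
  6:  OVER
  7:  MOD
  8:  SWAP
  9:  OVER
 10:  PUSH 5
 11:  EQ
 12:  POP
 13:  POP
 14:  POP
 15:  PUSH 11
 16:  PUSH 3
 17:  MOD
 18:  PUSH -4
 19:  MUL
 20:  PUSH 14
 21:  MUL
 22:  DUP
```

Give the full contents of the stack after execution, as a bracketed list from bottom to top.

PUSH -7  -7
DUP      -7 -7
ADD      -14
NEG      14
PUSH -5  14 -5
OVER     14 -5 14
MOD      14 -5
SWAP     -5 14
OVER     -5 14 -5
PUSH 5   -5 14 -5 5
EQ       -5 14 0
POP      -5 14
POP      -5
POP      (empty)
PUSH 11  11
PUSH 3   11 3
MOD      2
PUSH -4  2 -4
MUL      -8
PUSH 14  -8 14
MUL      -112
DUP      -112 -112

[-112, -112]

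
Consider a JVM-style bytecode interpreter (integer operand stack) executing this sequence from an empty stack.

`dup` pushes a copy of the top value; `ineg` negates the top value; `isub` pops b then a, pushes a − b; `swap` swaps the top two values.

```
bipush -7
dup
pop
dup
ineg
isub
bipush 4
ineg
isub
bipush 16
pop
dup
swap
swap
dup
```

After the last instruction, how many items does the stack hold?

bipush -7 : [-7]
dup       : [-7, -7]
pop       : [-7]
dup       : [-7, -7]
ineg      : [-7, 7]
isub      : [-14]
bipush 4  : [-14, 4]
ineg      : [-14, -4]
isub      : [-10]
bipush 16 : [-10, 16]
pop       : [-10]
dup       : [-10, -10]
swap      : [-10, -10]
swap      : [-10, -10]
dup       : [-10, -10, -10]

3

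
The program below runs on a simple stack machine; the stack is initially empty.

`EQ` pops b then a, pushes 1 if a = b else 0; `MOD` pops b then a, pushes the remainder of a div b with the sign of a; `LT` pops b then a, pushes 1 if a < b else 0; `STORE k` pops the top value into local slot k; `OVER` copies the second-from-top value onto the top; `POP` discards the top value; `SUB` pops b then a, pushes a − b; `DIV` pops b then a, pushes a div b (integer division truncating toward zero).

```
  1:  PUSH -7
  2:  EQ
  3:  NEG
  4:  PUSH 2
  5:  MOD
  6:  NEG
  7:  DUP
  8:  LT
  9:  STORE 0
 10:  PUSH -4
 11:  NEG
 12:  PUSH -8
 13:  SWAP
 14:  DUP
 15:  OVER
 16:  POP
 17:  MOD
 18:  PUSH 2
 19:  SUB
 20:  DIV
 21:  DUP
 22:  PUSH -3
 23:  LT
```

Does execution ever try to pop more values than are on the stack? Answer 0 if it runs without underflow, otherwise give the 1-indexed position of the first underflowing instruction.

PUSH -7  -7
EQ  — needs 2 operands, stack has 1 → underflow

2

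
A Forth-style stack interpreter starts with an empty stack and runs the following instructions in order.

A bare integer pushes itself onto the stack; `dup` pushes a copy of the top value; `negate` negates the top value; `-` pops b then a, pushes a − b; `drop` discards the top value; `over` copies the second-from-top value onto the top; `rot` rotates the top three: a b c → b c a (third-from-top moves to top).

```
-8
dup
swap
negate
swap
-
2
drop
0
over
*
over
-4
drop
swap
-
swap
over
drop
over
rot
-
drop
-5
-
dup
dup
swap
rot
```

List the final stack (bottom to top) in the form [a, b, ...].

-8      -8
dup     -8 -8
swap    -8 -8
negate  -8 8
swap    8 -8
-       16
2       16 2
drop    16
0       16 0
over    16 0 16
*       16 0
over    16 0 16
-4      16 0 16 -4
drop    16 0 16
swap    16 16 0
-       16 16
swap    16 16
over    16 16 16
drop    16 16
over    16 16 16
rot     16 16 16
-       16 0
drop    16
-5      16 -5
-       21
dup     21 21
dup     21 21 21
swap    21 21 21
rot     21 21 21

[21, 21, 21]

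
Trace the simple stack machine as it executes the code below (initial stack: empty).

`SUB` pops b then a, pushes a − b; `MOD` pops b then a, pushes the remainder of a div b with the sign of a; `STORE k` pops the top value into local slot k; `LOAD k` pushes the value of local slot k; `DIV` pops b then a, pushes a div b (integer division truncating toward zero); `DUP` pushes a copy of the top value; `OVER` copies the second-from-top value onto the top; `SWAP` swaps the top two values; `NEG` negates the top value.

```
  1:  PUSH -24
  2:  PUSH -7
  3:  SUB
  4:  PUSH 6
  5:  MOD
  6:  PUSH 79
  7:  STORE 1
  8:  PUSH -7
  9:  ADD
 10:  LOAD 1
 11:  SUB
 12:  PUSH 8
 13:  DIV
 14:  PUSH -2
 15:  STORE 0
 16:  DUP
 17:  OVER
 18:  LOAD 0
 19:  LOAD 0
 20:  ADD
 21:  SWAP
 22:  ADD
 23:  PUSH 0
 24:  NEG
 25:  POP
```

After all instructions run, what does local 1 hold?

PUSH -24 → [-24]
PUSH -7  → [-24, -7]
SUB      → [-17]
PUSH 6   → [-17, 6]
MOD      → [-5]
PUSH 79  → [-5, 79]
STORE 1  → [-5]
PUSH -7  → [-5, -7]
ADD      → [-12]
LOAD 1   → [-12, 79]
SUB      → [-91]
PUSH 8   → [-91, 8]
DIV      → [-11]
PUSH -2  → [-11, -2]
STORE 0  → [-11]
DUP      → [-11, -11]
OVER     → [-11, -11, -11]
LOAD 0   → [-11, -11, -11, -2]
LOAD 0   → [-11, -11, -11, -2, -2]
ADD      → [-11, -11, -11, -4]
SWAP     → [-11, -11, -4, -11]
ADD      → [-11, -11, -15]
PUSH 0   → [-11, -11, -15, 0]
NEG      → [-11, -11, -15, 0]
POP      → [-11, -11, -15]

79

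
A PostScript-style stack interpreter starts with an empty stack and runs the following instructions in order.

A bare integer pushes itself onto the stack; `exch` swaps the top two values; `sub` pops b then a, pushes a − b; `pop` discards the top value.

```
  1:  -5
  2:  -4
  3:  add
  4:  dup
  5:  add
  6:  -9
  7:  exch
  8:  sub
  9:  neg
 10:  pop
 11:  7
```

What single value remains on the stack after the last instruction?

-5   -> [-5]
-4   -> [-5, -4]
add  -> [-9]
dup  -> [-9, -9]
add  -> [-18]
-9   -> [-18, -9]
exch -> [-9, -18]
sub  -> [9]
neg  -> [-9]
pop  -> []
7    -> [7]

7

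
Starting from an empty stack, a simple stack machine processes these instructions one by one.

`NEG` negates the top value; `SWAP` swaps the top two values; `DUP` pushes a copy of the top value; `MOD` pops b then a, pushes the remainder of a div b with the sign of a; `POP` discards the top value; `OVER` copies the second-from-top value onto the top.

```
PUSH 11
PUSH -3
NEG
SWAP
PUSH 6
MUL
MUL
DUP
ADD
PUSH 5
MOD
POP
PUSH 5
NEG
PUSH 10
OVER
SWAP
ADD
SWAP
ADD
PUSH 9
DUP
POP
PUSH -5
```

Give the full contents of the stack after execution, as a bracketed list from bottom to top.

[0, 9, -5]

PUSH 11  [11]
PUSH -3  [11, -3]
NEG      [11, 3]
SWAP     [3, 11]
PUSH 6   [3, 11, 6]
MUL      [3, 66]
MUL      [198]
DUP      [198, 198]
ADD      [396]
PUSH 5   [396, 5]
MOD      [1]
POP      []
PUSH 5   [5]
NEG      [-5]
PUSH 10  [-5, 10]
OVER     [-5, 10, -5]
SWAP     [-5, -5, 10]
ADD      [-5, 5]
SWAP     [5, -5]
ADD      [0]
PUSH 9   [0, 9]
DUP      [0, 9, 9]
POP      [0, 9]
PUSH -5  [0, 9, -5]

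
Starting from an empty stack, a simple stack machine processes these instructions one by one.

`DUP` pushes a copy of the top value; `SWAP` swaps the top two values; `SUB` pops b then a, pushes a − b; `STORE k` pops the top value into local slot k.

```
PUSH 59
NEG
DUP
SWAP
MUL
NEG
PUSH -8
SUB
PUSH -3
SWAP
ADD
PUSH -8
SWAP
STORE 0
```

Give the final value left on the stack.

PUSH 59  59
NEG      -59
DUP      -59 -59
SWAP     -59 -59
MUL      3481
NEG      -3481
PUSH -8  -3481 -8
SUB      -3473
PUSH -3  -3473 -3
SWAP     -3 -3473
ADD      -3476
PUSH -8  -3476 -8
SWAP     -8 -3476
STORE 0  -8

-8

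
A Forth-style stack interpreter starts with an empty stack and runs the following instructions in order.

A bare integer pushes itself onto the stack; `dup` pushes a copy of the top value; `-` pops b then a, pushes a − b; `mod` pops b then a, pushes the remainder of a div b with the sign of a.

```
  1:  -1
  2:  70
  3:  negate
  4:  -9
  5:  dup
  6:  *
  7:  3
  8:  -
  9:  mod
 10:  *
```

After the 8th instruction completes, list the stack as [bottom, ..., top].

-1     : -1
70     : -1 70
negate : -1 -70
-9     : -1 -70 -9
dup    : -1 -70 -9 -9
*      : -1 -70 81
3      : -1 -70 81 3
-      : -1 -70 78

[-1, -70, 78]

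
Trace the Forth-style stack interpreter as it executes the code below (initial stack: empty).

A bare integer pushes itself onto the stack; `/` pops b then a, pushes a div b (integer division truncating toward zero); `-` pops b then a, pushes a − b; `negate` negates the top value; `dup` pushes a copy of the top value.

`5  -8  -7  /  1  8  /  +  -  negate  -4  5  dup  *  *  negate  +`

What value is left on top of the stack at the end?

96

5      -> 5
-8     -> 5 -8
-7     -> 5 -8 -7
/      -> 5 1
1      -> 5 1 1
8      -> 5 1 1 8
/      -> 5 1 0
+      -> 5 1
-      -> 4
negate -> -4
-4     -> -4 -4
5      -> -4 -4 5
dup    -> -4 -4 5 5
*      -> -4 -4 25
*      -> -4 -100
negate -> -4 100
+      -> 96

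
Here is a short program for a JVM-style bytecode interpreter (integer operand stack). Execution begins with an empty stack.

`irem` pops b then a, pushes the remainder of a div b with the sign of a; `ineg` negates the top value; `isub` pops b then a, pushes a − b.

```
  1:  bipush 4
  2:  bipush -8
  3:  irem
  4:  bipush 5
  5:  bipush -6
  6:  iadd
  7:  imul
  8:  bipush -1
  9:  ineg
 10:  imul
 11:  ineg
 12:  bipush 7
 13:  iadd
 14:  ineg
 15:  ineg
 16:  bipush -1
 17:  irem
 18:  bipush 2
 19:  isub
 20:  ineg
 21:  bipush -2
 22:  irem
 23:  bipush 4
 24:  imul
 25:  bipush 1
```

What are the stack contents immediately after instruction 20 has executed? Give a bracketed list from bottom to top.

bipush 4  : 4
bipush -8 : 4 -8
irem      : 4
bipush 5  : 4 5
bipush -6 : 4 5 -6
iadd      : 4 -1
imul      : -4
bipush -1 : -4 -1
ineg      : -4 1
imul      : -4
ineg      : 4
bipush 7  : 4 7
iadd      : 11
ineg      : -11
ineg      : 11
bipush -1 : 11 -1
irem      : 0
bipush 2  : 0 2
isub      : -2
ineg      : 2

[2]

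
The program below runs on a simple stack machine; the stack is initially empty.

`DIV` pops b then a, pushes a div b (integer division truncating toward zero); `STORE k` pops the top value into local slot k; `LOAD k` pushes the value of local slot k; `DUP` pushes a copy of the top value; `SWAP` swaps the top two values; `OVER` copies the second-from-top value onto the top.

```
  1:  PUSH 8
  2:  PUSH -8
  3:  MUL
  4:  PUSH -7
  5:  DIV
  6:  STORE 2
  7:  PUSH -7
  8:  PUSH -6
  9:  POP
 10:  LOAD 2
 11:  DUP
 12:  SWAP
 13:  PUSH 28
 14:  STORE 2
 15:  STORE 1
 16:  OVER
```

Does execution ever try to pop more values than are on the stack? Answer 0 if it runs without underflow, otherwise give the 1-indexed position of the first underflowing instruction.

0

PUSH 8  → [8]
PUSH -8 → [8, -8]
MUL     → [-64]
PUSH -7 → [-64, -7]
DIV     → [9]
STORE 2 → []
PUSH -7 → [-7]
PUSH -6 → [-7, -6]
POP     → [-7]
LOAD 2  → [-7, 9]
DUP     → [-7, 9, 9]
SWAP    → [-7, 9, 9]
PUSH 28 → [-7, 9, 9, 28]
STORE 2 → [-7, 9, 9]
STORE 1 → [-7, 9]
OVER    → [-7, 9, -7]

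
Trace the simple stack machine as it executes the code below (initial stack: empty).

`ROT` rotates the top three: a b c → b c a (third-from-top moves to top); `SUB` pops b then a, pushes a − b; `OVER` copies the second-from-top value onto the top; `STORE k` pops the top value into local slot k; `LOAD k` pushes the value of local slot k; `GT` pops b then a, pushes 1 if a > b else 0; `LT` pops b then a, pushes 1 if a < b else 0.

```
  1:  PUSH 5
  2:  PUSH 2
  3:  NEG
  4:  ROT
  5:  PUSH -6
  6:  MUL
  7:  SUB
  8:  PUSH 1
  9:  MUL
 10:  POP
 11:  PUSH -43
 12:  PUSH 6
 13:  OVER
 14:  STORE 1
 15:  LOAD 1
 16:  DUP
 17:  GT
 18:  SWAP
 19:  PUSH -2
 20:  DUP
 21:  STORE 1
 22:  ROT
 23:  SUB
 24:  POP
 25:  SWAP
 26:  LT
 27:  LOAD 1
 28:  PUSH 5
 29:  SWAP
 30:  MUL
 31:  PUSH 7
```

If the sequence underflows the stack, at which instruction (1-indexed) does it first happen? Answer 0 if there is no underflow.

4

PUSH 5  [5]
PUSH 2  [5, 2]
NEG     [5, -2]
ROT  — needs 3 operands, stack has 2 → underflow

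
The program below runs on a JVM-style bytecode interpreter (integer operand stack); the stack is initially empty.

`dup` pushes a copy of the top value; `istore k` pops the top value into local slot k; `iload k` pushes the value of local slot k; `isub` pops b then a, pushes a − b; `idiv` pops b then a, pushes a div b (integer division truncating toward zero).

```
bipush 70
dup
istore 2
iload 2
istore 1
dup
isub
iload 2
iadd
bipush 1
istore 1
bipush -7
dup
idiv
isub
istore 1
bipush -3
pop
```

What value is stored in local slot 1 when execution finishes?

bipush 70  70
dup        70 70
istore 2   70
iload 2    70 70
istore 1   70
dup        70 70
isub       0
iload 2    0 70
iadd       70
bipush 1   70 1
istore 1   70
bipush -7  70 -7
dup        70 -7 -7
idiv       70 1
isub       69
istore 1   (empty)
bipush -3  -3
pop        (empty)

69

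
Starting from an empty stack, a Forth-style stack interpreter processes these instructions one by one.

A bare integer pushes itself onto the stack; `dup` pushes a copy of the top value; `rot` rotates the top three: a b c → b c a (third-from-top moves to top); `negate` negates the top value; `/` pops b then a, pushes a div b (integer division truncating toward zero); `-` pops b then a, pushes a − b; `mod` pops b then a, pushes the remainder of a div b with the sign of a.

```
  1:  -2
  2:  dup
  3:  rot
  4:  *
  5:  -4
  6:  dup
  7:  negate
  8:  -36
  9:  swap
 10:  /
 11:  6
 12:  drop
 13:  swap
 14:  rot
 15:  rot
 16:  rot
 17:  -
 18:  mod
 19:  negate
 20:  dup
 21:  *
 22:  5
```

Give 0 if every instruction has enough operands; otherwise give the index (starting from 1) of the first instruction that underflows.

3

-2  → -2
dup → -2 -2
rot  — needs 3 operands, stack has 2 → underflow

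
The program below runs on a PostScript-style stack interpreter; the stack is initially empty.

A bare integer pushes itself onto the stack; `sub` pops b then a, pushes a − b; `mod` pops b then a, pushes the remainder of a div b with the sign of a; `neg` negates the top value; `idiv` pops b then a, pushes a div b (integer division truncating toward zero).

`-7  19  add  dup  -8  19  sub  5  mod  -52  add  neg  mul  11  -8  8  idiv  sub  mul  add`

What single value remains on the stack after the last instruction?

-7    [-7]
19    [-7, 19]
add   [12]
dup   [12, 12]
-8    [12, 12, -8]
19    [12, 12, -8, 19]
sub   [12, 12, -27]
5     [12, 12, -27, 5]
mod   [12, 12, -2]
-52   [12, 12, -2, -52]
add   [12, 12, -54]
neg   [12, 12, 54]
mul   [12, 648]
11    [12, 648, 11]
-8    [12, 648, 11, -8]
8     [12, 648, 11, -8, 8]
idiv  [12, 648, 11, -1]
sub   [12, 648, 12]
mul   [12, 7776]
add   [7788]

7788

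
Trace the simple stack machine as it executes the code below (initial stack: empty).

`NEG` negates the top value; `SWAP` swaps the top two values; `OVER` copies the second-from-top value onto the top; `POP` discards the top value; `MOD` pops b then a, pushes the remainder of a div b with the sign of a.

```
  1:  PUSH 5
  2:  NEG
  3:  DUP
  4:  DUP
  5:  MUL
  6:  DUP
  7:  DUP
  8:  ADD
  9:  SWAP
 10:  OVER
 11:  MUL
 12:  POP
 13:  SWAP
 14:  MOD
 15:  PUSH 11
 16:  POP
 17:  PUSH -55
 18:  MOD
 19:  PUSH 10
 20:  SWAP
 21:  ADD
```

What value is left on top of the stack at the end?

PUSH 5   : [5]
NEG      : [-5]
DUP      : [-5, -5]
DUP      : [-5, -5, -5]
MUL      : [-5, 25]
DUP      : [-5, 25, 25]
DUP      : [-5, 25, 25, 25]
ADD      : [-5, 25, 50]
SWAP     : [-5, 50, 25]
OVER     : [-5, 50, 25, 50]
MUL      : [-5, 50, 1250]
POP      : [-5, 50]
SWAP     : [50, -5]
MOD      : [0]
PUSH 11  : [0, 11]
POP      : [0]
PUSH -55 : [0, -55]
MOD      : [0]
PUSH 10  : [0, 10]
SWAP     : [10, 0]
ADD      : [10]

10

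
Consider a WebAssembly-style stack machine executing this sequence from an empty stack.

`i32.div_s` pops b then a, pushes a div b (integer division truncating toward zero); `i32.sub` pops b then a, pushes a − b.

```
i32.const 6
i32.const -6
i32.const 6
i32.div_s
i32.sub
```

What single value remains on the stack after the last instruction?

7

i32.const 6  : 6
i32.const -6 : 6 -6
i32.const 6  : 6 -6 6
i32.div_s    : 6 -1
i32.sub      : 7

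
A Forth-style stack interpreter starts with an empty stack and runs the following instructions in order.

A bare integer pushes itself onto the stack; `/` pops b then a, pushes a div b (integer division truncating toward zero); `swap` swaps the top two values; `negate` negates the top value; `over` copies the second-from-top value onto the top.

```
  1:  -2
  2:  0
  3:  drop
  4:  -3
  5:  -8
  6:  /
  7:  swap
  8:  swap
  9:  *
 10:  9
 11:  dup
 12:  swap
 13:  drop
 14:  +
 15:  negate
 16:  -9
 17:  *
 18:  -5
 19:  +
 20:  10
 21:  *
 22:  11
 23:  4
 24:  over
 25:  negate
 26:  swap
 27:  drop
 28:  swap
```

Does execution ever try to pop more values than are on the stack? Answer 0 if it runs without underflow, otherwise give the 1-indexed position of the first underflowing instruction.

0

-2      [-2]
0       [-2, 0]
drop    [-2]
-3      [-2, -3]
-8      [-2, -3, -8]
/       [-2, 0]
swap    [0, -2]
swap    [-2, 0]
*       [0]
9       [0, 9]
dup     [0, 9, 9]
swap    [0, 9, 9]
drop    [0, 9]
+       [9]
negate  [-9]
-9      [-9, -9]
*       [81]
-5      [81, -5]
+       [76]
10      [76, 10]
*       [760]
11      [760, 11]
4       [760, 11, 4]
over    [760, 11, 4, 11]
negate  [760, 11, 4, -11]
swap    [760, 11, -11, 4]
drop    [760, 11, -11]
swap    [760, -11, 11]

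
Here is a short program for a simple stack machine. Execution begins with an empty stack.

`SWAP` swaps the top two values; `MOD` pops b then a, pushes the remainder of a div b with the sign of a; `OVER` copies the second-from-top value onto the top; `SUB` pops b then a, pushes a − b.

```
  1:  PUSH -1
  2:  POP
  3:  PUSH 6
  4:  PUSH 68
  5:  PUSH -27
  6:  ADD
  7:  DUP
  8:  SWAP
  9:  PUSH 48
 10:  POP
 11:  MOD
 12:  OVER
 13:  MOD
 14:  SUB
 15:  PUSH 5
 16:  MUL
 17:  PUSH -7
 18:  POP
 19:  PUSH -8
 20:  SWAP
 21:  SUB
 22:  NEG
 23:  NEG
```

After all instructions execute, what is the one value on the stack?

PUSH -1  -> -1
POP      -> (empty)
PUSH 6   -> 6
PUSH 68  -> 6 68
PUSH -27 -> 6 68 -27
ADD      -> 6 41
DUP      -> 6 41 41
SWAP     -> 6 41 41
PUSH 48  -> 6 41 41 48
POP      -> 6 41 41
MOD      -> 6 0
OVER     -> 6 0 6
MOD      -> 6 0
SUB      -> 6
PUSH 5   -> 6 5
MUL      -> 30
PUSH -7  -> 30 -7
POP      -> 30
PUSH -8  -> 30 -8
SWAP     -> -8 30
SUB      -> -38
NEG      -> 38
NEG      -> -38

-38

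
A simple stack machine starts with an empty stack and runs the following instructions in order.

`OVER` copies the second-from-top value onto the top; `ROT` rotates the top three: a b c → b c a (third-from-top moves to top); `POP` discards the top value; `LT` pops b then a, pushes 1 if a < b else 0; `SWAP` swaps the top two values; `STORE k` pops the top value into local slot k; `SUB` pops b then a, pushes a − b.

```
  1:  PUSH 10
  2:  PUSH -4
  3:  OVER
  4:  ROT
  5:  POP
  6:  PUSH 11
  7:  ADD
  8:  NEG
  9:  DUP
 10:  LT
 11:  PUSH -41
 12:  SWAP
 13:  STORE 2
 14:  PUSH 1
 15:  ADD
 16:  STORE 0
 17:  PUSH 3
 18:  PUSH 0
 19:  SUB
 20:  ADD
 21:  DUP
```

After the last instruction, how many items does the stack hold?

2

PUSH 10  -> [10]
PUSH -4  -> [10, -4]
OVER     -> [10, -4, 10]
ROT      -> [-4, 10, 10]
POP      -> [-4, 10]
PUSH 11  -> [-4, 10, 11]
ADD      -> [-4, 21]
NEG      -> [-4, -21]
DUP      -> [-4, -21, -21]
LT       -> [-4, 0]
PUSH -41 -> [-4, 0, -41]
SWAP     -> [-4, -41, 0]
STORE 2  -> [-4, -41]
PUSH 1   -> [-4, -41, 1]
ADD      -> [-4, -40]
STORE 0  -> [-4]
PUSH 3   -> [-4, 3]
PUSH 0   -> [-4, 3, 0]
SUB      -> [-4, 3]
ADD      -> [-1]
DUP      -> [-1, -1]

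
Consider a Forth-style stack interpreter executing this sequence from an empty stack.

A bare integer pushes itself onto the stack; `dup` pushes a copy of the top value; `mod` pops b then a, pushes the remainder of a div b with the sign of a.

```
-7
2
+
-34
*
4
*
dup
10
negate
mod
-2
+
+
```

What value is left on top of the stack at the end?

-7     -> -7
2      -> -7 2
+      -> -5
-34    -> -5 -34
*      -> 170
4      -> 170 4
*      -> 680
dup    -> 680 680
10     -> 680 680 10
negate -> 680 680 -10
mod    -> 680 0
-2     -> 680 0 -2
+      -> 680 -2
+      -> 678

678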